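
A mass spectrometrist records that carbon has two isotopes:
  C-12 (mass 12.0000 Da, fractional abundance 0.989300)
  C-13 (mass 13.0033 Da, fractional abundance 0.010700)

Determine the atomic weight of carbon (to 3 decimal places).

The abundance-weighted mean is 0.989300 × 12.0000 + 0.010700 × 13.0033
= 11.87160 + 0.13914 = 12.01074 Da

12.011 Da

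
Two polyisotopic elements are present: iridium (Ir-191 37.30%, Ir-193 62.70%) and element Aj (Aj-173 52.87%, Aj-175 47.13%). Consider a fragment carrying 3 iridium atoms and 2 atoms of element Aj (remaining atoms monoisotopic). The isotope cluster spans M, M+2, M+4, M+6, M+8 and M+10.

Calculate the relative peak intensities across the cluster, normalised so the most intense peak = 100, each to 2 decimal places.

Iridium pattern (n=3): 0.05189512 : 0.26170165 : 0.43991135 : 0.24649188
Element Aj pattern (n=2): 0.27952369 : 0.49835262 : 0.22212369
Convolve the two distributions (both contribute in 2-u steps):
  M: 0.05189512×0.27952369 = 0.014506
  M+2: 0.05189512×0.49835262 + 0.26170165×0.27952369 = 0.099014
  M+4: 0.05189512×0.22212369 + 0.26170165×0.49835262 + 0.43991135×0.27952369 = 0.264912
  M+6: 0.26170165×0.22212369 + 0.43991135×0.49835262 + 0.24649188×0.27952369 = 0.346261
  M+8: 0.43991135×0.22212369 + 0.24649188×0.49835262 = 0.220555
  M+10: 0.24649188×0.22212369 = 0.054752
Scale to base peak (0.346261) = 100: 4.19 : 28.60 : 76.51 : 100.00 : 63.70 : 15.81

4.19 : 28.60 : 76.51 : 100.00 : 63.70 : 15.81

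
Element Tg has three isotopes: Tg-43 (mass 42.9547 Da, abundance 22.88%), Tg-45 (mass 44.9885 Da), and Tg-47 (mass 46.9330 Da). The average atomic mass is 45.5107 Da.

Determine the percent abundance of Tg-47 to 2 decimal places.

50.79%

Let x and y be the fractions of Tg-45 and Tg-47. Then x + y = 1 − 0.2288 = 0.7712 and 44.9885x + 46.9330y = 45.5107 − 0.2288×42.9547 = 35.68266464.
Substituting: 44.9885x + 46.9330(0.7712 − x) = 35.68266464
(44.9885 − 46.9330)x = -0.51206496  ⇒  x = 0.26334, y = 0.50786
Tg-45: 26.33%, Tg-47: 50.79%.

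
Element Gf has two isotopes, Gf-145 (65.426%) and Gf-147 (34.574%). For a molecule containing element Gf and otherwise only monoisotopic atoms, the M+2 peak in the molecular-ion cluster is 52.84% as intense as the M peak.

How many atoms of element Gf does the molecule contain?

1

For n independent Gf atoms, I(M+2)/I(M) = n · (abundance Gf-147) / (abundance Gf-145) = n · 0.34574/0.65426.
n = 0.5284 × 0.65426/0.34574 = 1.00 ≈ 1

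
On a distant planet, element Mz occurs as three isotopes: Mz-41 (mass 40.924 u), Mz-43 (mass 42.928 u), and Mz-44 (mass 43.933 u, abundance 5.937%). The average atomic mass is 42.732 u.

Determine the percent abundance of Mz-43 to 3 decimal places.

The remaining 94.063% is split between Mz-41 (fraction x) and Mz-43 (fraction 0.94063 − x).
Substituting: 40.924x + 42.928(0.94063 − x) = 40.12369779
(40.924 − 42.928)x = -0.25566685  ⇒  x = 0.12758, y = 0.81305
Mz-41: 12.758%, Mz-43: 81.305%.

81.305%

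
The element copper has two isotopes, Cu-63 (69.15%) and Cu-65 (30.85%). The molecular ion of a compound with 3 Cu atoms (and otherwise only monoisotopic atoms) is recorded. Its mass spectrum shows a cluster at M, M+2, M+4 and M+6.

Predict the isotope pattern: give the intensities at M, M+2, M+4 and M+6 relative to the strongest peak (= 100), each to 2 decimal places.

Each Cu atom is independently Cu-63 (p = 0.6915) or Cu-65 (q = 0.3085); the cluster is the binomial expansion (p + q)^3.
P(M) = 0.6915^3 = 0.330656
P(M+2) = 3 × 0.6915^2 × 0.3085^1 = 0.442548
P(M+4) = 3 × 0.6915^1 × 0.3085^2 = 0.197435
P(M+6) = 0.3085^3 = 0.029361
The M+2 peak is largest (0.442548); scaling to 100 gives 74.72 : 100.00 : 44.61 : 6.63.

74.72 : 100.00 : 44.61 : 6.63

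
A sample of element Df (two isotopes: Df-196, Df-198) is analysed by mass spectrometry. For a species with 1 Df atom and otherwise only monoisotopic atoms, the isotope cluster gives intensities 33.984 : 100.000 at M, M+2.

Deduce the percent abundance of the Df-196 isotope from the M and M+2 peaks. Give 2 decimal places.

25.36%

Write p for the Df-196 fraction. I(M+2)/I(M) = [C(1,1)·p^0·(1−p)] / p^1 = 1·(1−p)/p = 100.000/33.984 = 2.9426
(1−p)/p = 2.9426/1 = 2.9426  ⇒  p = 1/(1 + 2.9426) = 0.2536
Df-196: 25.36%, Df-198: 74.64%.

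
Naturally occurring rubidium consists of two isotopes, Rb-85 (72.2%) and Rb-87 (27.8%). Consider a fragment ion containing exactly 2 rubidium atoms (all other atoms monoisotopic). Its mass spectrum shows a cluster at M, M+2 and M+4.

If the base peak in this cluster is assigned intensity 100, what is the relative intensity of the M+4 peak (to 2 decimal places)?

14.83

Binomial terms of (0.722 + 0.278)^2: M 0.5213, M+2 0.4014, M+4 0.0773 → M is the base peak.
P(M) = C(2,0) × 0.722^2 × 0.278^0 = 1 × 0.521284 × 1.0000 = 0.521284 (base)
P(M+4) = C(2,2) × 0.722^0 × 0.278^2 = 1 × 1.0000 × 0.077284 = 0.077284
Relative intensity = 0.077284 / 0.521284 × 100 = 14.83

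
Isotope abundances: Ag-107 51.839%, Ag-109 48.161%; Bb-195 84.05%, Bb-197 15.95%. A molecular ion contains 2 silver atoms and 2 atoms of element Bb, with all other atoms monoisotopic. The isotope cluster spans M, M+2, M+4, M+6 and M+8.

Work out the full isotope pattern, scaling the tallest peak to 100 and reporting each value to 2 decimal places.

44.69 : 100.00 : 71.70 : 17.63 : 1.39

Silver pattern (n=2): 0.26872819 : 0.49932362 : 0.23194819
Element Bb pattern (n=2): 0.70644025 : 0.2681195 : 0.02544025
Convolve the two distributions (both contribute in 2-u steps):
  M: 0.26872819×0.70644025 = 0.189840
  M+2: 0.26872819×0.2681195 + 0.49932362×0.70644025 = 0.424794
  M+4: 0.26872819×0.02544025 + 0.49932362×0.2681195 + 0.23194819×0.70644025 = 0.304572
  M+6: 0.49932362×0.02544025 + 0.23194819×0.2681195 = 0.074893
  M+8: 0.23194819×0.02544025 = 0.005901
Scale to base peak (0.424794) = 100: 44.69 : 100.00 : 71.70 : 17.63 : 1.39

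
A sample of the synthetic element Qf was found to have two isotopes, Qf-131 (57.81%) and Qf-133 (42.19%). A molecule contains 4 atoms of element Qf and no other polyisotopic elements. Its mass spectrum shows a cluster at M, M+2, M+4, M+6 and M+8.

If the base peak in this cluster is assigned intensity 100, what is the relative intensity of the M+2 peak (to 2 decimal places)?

Term probabilities: M 0.1117, M+2 0.3260, M+4 0.3569, M+6 0.1737, M+8 0.0317. Base peak = M+4.
P(M+4) = C(4,2) × 0.5781^2 × 0.4219^2 = 6 × 0.33419961 × 0.17799961 = 0.356924 (base)
P(M+2) = C(4,1) × 0.5781^3 × 0.4219^1 = 4 × 0.19320079 × 0.4219 = 0.326046
Relative intensity = 0.326046 / 0.356924 × 100 = 91.35

91.35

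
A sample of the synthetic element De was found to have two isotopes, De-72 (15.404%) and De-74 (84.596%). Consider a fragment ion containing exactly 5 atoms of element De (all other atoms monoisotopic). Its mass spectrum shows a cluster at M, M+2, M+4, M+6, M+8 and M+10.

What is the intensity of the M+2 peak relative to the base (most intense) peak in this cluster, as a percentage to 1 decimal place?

0.5%

Term probabilities: M 0.0001, M+2 0.0024, M+4 0.0262, M+6 0.1437, M+8 0.3945, M+10 0.4333. Base peak = M+10.
P(M+10) = C(5,5) × 0.15404^0 × 0.84596^5 = 1 × 1.0000 × 0.43326055 = 0.433261 (base)
P(M+2) = C(5,1) × 0.15404^4 × 0.84596^1 = 5 × 0.00056303 × 0.84596 = 0.002382
Relative intensity = 0.002382 / 0.433261 × 100 = 0.5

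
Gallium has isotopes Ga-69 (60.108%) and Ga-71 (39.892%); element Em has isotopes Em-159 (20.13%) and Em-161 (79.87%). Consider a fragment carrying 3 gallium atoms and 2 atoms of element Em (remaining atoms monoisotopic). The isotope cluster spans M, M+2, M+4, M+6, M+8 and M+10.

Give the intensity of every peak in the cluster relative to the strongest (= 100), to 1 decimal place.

2.4 : 23.6 : 78.0 : 100.0 : 54.9 : 10.9

Gallium pattern (n=3): 0.2171685 : 0.432386 : 0.2869625 : 0.063483
Element Em pattern (n=2): 0.04052169 : 0.32155662 : 0.63792169
Convolve the two distributions (both contribute in 2-u steps):
  M: 0.2171685×0.04052169 = 0.008800
  M+2: 0.2171685×0.32155662 + 0.432386×0.04052169 = 0.087353
  M+4: 0.2171685×0.63792169 + 0.432386×0.32155662 + 0.2869625×0.04052169 = 0.289201
  M+6: 0.432386×0.63792169 + 0.2869625×0.32155662 + 0.063483×0.04052169 = 0.370676
  M+8: 0.2869625×0.63792169 + 0.063483×0.32155662 = 0.203473
  M+10: 0.063483×0.63792169 = 0.040497
Scale to base peak (0.370676) = 100: 2.4 : 23.6 : 78.0 : 100.0 : 54.9 : 10.9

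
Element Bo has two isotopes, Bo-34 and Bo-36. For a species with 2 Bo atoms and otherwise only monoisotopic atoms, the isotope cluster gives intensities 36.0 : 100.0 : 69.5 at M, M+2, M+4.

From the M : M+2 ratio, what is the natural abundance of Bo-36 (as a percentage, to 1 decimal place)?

58.1%

Let p = fractional abundance of Bo-34. I(M+2)/I(M) = [C(2,1)·p^1·(1−p)] / p^2 = 2·(1−p)/p = 100.0/36.0 = 2.7778
(1−p)/p = 2.7778/2 = 1.3889  ⇒  p = 1/(1 + 1.3889) = 0.4186
Bo-34: 41.9%, Bo-36: 58.1%.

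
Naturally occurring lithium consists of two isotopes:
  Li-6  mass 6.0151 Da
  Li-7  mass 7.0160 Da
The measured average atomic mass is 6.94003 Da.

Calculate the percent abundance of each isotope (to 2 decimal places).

Let x be the fractional abundance of Li-6; then Li-7 has abundance 1 − x.
6.0151·x + 7.0160·(1 − x) = 6.94003
(6.0151 − 7.0160)·x = 6.94003 − 7.0160
x = -0.07597 / -1.0009 = 0.07590 → 7.59% Li-6, 92.41% Li-7.

Li-6: 7.59%, Li-7: 92.41%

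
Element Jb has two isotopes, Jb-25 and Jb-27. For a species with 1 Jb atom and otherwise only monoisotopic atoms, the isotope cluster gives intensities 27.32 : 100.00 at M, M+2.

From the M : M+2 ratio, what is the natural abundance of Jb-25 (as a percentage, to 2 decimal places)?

21.46%

Let p = fractional abundance of Jb-25. I(M+2)/I(M) = [C(1,1)·p^0·(1−p)] / p^1 = 1·(1−p)/p = 100.00/27.32 = 3.6603
(1−p)/p = 3.6603/1 = 3.6603  ⇒  p = 1/(1 + 3.6603) = 0.2146
Jb-25: 21.46%, Jb-27: 78.54%.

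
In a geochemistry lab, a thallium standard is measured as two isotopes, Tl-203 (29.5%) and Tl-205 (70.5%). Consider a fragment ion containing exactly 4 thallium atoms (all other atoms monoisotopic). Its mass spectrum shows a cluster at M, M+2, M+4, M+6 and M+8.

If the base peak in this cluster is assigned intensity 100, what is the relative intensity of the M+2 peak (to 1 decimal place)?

17.5

(0.295 + 0.705)^4 gives M 0.0076, M+2 0.0724, M+4 0.2595, M+6 0.4135, M+8 0.2470; the largest is M+6.
P(M+6) = C(4,3) × 0.295^1 × 0.705^3 = 4 × 0.2950 × 0.35040263 = 0.413475 (base)
P(M+2) = C(4,1) × 0.295^3 × 0.705^1 = 4 × 0.02567237 × 0.7050 = 0.072396
Relative intensity = 0.072396 / 0.413475 × 100 = 17.5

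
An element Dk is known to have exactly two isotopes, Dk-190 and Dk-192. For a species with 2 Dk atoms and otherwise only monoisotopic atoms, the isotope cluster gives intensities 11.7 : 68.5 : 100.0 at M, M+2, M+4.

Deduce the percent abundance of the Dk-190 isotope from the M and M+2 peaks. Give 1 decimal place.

25.5%

Let p = fractional abundance of Dk-190. I(M+2)/I(M) = [C(2,1)·p^1·(1−p)] / p^2 = 2·(1−p)/p = 68.5/11.7 = 5.8547
(1−p)/p = 5.8547/2 = 2.9274  ⇒  p = 1/(1 + 2.9274) = 0.2546
Dk-190: 25.5%, Dk-192: 74.5%.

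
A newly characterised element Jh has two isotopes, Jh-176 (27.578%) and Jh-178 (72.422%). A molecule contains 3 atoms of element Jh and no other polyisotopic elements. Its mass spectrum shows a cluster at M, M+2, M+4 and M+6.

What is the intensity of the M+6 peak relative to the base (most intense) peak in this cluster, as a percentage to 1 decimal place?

(0.27578 + 0.72422)^3 gives M 0.0210, M+2 0.1652, M+4 0.4339, M+6 0.3798; the largest is M+4.
P(M+4) = C(3,2) × 0.27578^1 × 0.72422^2 = 3 × 0.27578 × 0.52449461 = 0.433935 (base)
P(M+6) = C(3,3) × 0.27578^0 × 0.72422^3 = 1 × 1.0000 × 0.37984949 = 0.379849
Relative intensity = 0.379849 / 0.433935 × 100 = 87.5

87.5%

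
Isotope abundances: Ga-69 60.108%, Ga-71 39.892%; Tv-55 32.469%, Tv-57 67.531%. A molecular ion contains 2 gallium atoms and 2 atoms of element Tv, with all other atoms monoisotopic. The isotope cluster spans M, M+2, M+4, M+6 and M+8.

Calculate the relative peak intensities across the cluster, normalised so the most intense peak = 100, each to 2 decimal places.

Gallium pattern (n=2): 0.36129717 : 0.47956567 : 0.15913717
Element Tv pattern (n=2): 0.1054236 : 0.43853281 : 0.4560436
Convolve the two distributions (both contribute in 2-u steps):
  M: 0.36129717×0.1054236 = 0.038089
  M+2: 0.36129717×0.43853281 + 0.47956567×0.1054236 = 0.208998
  M+4: 0.36129717×0.4560436 + 0.47956567×0.43853281 + 0.15913717×0.1054236 = 0.391849
  M+6: 0.47956567×0.4560436 + 0.15913717×0.43853281 = 0.288490
  M+8: 0.15913717×0.4560436 = 0.072573
Scale to base peak (0.391849) = 100: 9.72 : 53.34 : 100.00 : 73.62 : 18.52

9.72 : 53.34 : 100.00 : 73.62 : 18.52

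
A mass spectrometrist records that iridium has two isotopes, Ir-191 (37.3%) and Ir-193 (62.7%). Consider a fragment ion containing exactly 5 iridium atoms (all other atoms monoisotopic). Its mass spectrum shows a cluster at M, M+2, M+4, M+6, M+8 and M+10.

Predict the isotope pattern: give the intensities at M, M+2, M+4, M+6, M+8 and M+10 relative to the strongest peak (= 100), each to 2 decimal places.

2.11 : 17.70 : 59.49 : 100.00 : 84.05 : 28.26

Expanding (0.373 + 0.627)^5:
P(M) = 0.373^5 = 0.007220
P(M+2) = 5 × 0.373^4 × 0.627^1 = 0.060684
P(M+4) = 10 × 0.373^3 × 0.627^2 = 0.204015
P(M+6) = 10 × 0.373^2 × 0.627^3 = 0.342942
P(M+8) = 5 × 0.373^1 × 0.627^4 = 0.288237
P(M+10) = 0.627^5 = 0.096903
The M+6 peak is largest (0.342942); scaling to 100 gives 2.11 : 17.70 : 59.49 : 100.00 : 84.05 : 28.26.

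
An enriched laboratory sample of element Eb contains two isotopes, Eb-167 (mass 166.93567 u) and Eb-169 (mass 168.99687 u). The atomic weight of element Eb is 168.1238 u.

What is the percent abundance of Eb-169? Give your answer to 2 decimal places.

With x = fraction of Eb-167 (so Eb-169 is 1 − x):
166.93567·x + 168.99687·(1 − x) = 168.1238
(166.93567 − 168.99687)·x = 168.1238 − 168.99687
x = -0.87307 / -2.06120 = 0.42357 → 42.36% Eb-167, 57.64% Eb-169.

57.64%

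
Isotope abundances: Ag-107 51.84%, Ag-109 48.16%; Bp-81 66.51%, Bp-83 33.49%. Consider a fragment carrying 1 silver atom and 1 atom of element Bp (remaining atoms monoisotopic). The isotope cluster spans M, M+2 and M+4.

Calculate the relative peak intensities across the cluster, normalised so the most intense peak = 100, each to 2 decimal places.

Silver pattern (n=1): 0.5184 : 0.4816
Element Bp pattern (n=1): 0.6651 : 0.3349
Convolve the two distributions (both contribute in 2-u steps):
  M: 0.5184×0.6651 = 0.344788
  M+2: 0.5184×0.3349 + 0.4816×0.6651 = 0.493924
  M+4: 0.4816×0.3349 = 0.161288
Scale to base peak (0.493924) = 100: 69.81 : 100.00 : 32.65

69.81 : 100.00 : 32.65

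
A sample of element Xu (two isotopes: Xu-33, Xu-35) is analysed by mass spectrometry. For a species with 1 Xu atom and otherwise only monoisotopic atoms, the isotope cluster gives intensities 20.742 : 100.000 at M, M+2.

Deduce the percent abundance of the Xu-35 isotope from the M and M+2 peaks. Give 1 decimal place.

Let p = fractional abundance of Xu-33. I(M+2)/I(M) = [C(1,1)·p^0·(1−p)] / p^1 = 1·(1−p)/p = 100.000/20.742 = 4.8211
(1−p)/p = 4.8211/1 = 4.8211  ⇒  p = 1/(1 + 4.8211) = 0.1718
Xu-33: 17.2%, Xu-35: 82.8%.

82.8%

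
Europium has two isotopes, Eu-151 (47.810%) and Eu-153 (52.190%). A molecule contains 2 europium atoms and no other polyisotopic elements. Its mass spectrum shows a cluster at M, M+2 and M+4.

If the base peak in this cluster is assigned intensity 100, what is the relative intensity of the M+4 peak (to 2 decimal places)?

54.58

(0.47810 + 0.52190)^2 gives M 0.2286, M+2 0.4990, M+4 0.2724; the largest is M+2.
P(M+2) = C(2,1) × 0.47810^1 × 0.52190^1 = 2 × 0.4781 × 0.5219 = 0.499041 (base)
P(M+4) = C(2,2) × 0.47810^0 × 0.52190^2 = 1 × 1.0000 × 0.27237961 = 0.272380
Relative intensity = 0.272380 / 0.499041 × 100 = 54.58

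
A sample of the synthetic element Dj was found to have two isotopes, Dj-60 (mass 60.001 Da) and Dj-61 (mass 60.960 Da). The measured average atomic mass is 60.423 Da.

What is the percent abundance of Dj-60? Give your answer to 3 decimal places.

With x = fraction of Dj-60 (so Dj-61 is 1 − x):
60.001·x + 60.960·(1 − x) = 60.423
(60.001 − 60.960)·x = 60.423 − 60.960
x = -0.537 / -0.959 = 0.55996 → 55.996% Dj-60, 44.004% Dj-61.

55.996%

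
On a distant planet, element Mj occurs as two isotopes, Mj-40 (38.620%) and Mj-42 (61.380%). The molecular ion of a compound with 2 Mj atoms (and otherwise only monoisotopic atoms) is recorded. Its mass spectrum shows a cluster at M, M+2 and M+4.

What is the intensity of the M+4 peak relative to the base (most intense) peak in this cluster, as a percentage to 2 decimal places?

79.47%

(0.38620 + 0.61380)^2 gives M 0.1492, M+2 0.4741, M+4 0.3768; the largest is M+2.
P(M+2) = C(2,1) × 0.38620^1 × 0.61380^1 = 2 × 0.3862 × 0.6138 = 0.474099 (base)
P(M+4) = C(2,2) × 0.38620^0 × 0.61380^2 = 1 × 1.0000 × 0.37675044 = 0.376750
Relative intensity = 0.376750 / 0.474099 × 100 = 79.47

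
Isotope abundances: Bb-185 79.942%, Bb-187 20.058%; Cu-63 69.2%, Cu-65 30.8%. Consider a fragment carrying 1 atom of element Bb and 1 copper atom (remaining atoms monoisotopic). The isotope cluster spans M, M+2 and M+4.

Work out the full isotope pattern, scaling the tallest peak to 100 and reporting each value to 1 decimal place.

100.0 : 69.6 : 11.2

Element Bb pattern (n=1): 0.79942 : 0.20058
Copper pattern (n=1): 0.6920 : 0.3080
Convolve the two distributions (both contribute in 2-u steps):
  M: 0.79942×0.6920 = 0.553199
  M+2: 0.79942×0.3080 + 0.20058×0.6920 = 0.385023
  M+4: 0.20058×0.3080 = 0.061779
Scale to base peak (0.553199) = 100: 100.0 : 69.6 : 11.2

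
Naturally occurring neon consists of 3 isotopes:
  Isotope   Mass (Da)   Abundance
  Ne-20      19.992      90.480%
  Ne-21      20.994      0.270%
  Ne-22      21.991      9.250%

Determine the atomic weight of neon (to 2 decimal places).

20.18 Da

Average mass = Σ (abundance × isotope mass) = 0.90480 × 19.992 + 0.00270 × 20.994 + 0.09250 × 21.991
= 18.0888 + 0.0567 + 2.0342 = 20.1797 Da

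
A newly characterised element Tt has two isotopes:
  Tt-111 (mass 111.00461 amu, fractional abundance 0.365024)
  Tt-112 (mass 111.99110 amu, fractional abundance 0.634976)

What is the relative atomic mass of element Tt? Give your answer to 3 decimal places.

Ar = Σ fᵢ·mᵢ = 0.365024 × 111.00461 + 0.634976 × 111.99110
= 40.519347 + 71.111661 = 111.631008 amu

111.631 amu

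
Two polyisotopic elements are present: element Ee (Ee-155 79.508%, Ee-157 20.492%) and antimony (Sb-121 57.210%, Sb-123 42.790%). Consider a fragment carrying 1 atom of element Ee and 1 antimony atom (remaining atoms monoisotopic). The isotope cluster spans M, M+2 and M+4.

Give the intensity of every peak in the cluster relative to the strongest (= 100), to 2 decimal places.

Element Ee pattern (n=1): 0.79508 : 0.20492
Antimony pattern (n=1): 0.5721 : 0.4279
Convolve the two distributions (both contribute in 2-u steps):
  M: 0.79508×0.5721 = 0.454865
  M+2: 0.79508×0.4279 + 0.20492×0.5721 = 0.457449
  M+4: 0.20492×0.4279 = 0.087685
Scale to base peak (0.457449) = 100: 99.44 : 100.00 : 19.17

99.44 : 100.00 : 19.17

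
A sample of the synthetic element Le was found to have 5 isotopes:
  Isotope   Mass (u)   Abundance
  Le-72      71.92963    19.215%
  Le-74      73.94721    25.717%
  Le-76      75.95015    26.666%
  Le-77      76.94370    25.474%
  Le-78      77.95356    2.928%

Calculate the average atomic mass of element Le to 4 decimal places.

Ar = Σ fᵢ·mᵢ = 0.19215 × 71.92963 + 0.25717 × 73.94721 + 0.26666 × 75.95015 + 0.25474 × 76.94370 + 0.02928 × 77.95356
= 13.821278 + 19.017004 + 20.252867 + 19.600638 + 2.282480 = 74.974267 u

74.9743 u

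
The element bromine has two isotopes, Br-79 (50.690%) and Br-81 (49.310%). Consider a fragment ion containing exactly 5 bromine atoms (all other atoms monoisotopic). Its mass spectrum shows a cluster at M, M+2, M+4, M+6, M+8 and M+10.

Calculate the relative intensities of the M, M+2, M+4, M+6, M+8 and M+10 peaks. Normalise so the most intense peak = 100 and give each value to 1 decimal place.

Each Br atom is independently Br-79 (p = 0.50690) or Br-81 (q = 0.49310); the cluster is the binomial expansion (p + q)^5.
P(M) = 0.50690^5 = 0.033467
P(M+2) = 5 × 0.50690^4 × 0.49310^1 = 0.162777
P(M+4) = 10 × 0.50690^3 × 0.49310^2 = 0.316692
P(M+6) = 10 × 0.50690^2 × 0.49310^3 = 0.308070
P(M+8) = 5 × 0.50690^1 × 0.49310^4 = 0.149842
P(M+10) = 0.49310^5 = 0.029152
The M+4 peak is largest (0.316692); scaling to 100 gives 10.6 : 51.4 : 100.0 : 97.3 : 47.3 : 9.2.

10.6 : 51.4 : 100.0 : 97.3 : 47.3 : 9.2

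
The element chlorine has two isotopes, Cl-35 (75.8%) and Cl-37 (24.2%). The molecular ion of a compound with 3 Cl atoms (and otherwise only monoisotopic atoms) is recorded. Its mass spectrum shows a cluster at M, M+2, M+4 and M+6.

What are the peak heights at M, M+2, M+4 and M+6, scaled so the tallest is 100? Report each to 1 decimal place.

100.0 : 95.8 : 30.6 : 3.3

The 3 Cl atoms are independent, so intensities follow the terms of (0.758 + 0.242)^3.
P(M) = 0.758^3 = 0.435520
P(M+2) = 3 × 0.758^2 × 0.242^1 = 0.417133
P(M+4) = 3 × 0.758^1 × 0.242^2 = 0.133175
P(M+6) = 0.242^3 = 0.014172
The M peak is largest (0.435520); scaling to 100 gives 100.0 : 95.8 : 30.6 : 3.3.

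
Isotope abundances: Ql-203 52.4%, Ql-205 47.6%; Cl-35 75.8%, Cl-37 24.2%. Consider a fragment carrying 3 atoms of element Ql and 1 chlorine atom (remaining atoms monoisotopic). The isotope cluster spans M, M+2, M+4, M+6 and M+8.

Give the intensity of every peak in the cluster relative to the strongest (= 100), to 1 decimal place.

29.9 : 91.0 : 100.0 : 46.0 : 7.2

Element Ql pattern (n=3): 0.14387782 : 0.39209453 : 0.35617747 : 0.10785018
Chlorine pattern (n=1): 0.7580 : 0.2420
Convolve the two distributions (both contribute in 2-u steps):
  M: 0.14387782×0.7580 = 0.109059
  M+2: 0.14387782×0.2420 + 0.39209453×0.7580 = 0.332026
  M+4: 0.39209453×0.2420 + 0.35617747×0.7580 = 0.364869
  M+6: 0.35617747×0.2420 + 0.10785018×0.7580 = 0.167945
  M+8: 0.10785018×0.2420 = 0.026100
Scale to base peak (0.364869) = 100: 29.9 : 91.0 : 100.0 : 46.0 : 7.2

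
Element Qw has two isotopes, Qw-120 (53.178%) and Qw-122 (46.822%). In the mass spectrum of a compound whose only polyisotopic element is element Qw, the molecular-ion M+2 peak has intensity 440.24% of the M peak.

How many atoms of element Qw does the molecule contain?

5

With n Qw atoms, P(M+2)/P(M) = C(n,1)·p^(n−1)q / p^n = n·q/p = n · 0.46822/0.53178.
n = 4.4024 × 0.53178/0.46822 = 5.00 ≈ 5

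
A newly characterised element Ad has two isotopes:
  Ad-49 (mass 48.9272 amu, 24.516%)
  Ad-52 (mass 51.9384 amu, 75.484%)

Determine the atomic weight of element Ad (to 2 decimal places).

51.20 amu

Average mass = Σ (abundance × isotope mass) = 0.24516 × 48.9272 + 0.75484 × 51.9384
= 11.99499 + 39.20518 = 51.20017 amu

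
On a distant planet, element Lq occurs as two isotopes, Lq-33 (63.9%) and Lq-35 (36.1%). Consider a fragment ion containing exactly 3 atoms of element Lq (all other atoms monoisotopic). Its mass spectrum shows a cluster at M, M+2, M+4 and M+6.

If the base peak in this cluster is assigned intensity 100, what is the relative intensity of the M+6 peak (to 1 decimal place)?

Binomial terms of (0.639 + 0.361)^3: M 0.2609, M+2 0.4422, M+4 0.2498, M+6 0.0470 → M+2 is the base peak.
P(M+2) = C(3,1) × 0.639^2 × 0.361^1 = 3 × 0.408321 × 0.3610 = 0.442212 (base)
P(M+6) = C(3,3) × 0.639^0 × 0.361^3 = 1 × 1.0000 × 0.04704588 = 0.047046
Relative intensity = 0.047046 / 0.442212 × 100 = 10.6

10.6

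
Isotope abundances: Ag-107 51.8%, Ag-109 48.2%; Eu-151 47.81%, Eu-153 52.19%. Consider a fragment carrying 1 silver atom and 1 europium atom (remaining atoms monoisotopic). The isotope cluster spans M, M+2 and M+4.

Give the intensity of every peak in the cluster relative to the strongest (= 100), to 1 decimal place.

49.5 : 100.0 : 50.2

Silver pattern (n=1): 0.5180 : 0.4820
Europium pattern (n=1): 0.4781 : 0.5219
Convolve the two distributions (both contribute in 2-u steps):
  M: 0.5180×0.4781 = 0.247656
  M+2: 0.5180×0.5219 + 0.4820×0.4781 = 0.500788
  M+4: 0.4820×0.5219 = 0.251556
Scale to base peak (0.500788) = 100: 49.5 : 100.0 : 50.2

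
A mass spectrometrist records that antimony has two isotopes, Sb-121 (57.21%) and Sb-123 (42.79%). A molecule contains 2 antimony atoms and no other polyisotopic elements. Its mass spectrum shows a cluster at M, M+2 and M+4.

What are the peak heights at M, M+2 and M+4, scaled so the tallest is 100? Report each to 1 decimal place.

66.8 : 100.0 : 37.4

Each Sb atom is independently Sb-121 (p = 0.5721) or Sb-123 (q = 0.4279); the cluster is the binomial expansion (p + q)^2.
P(M) = 0.5721^2 = 0.327298
P(M+2) = 2 × 0.5721^1 × 0.4279^1 = 0.489603
P(M+4) = 0.4279^2 = 0.183098
The M+2 peak is largest (0.489603); scaling to 100 gives 66.8 : 100.0 : 37.4.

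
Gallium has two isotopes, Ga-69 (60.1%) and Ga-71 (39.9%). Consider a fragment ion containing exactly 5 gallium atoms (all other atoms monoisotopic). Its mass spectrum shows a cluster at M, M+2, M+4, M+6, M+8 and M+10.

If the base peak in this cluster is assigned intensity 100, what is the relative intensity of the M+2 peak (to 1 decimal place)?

75.3

Binomial terms of (0.601 + 0.399)^5: M 0.0784, M+2 0.2603, M+4 0.3456, M+6 0.2294, M+8 0.0762, M+10 0.0101 → M+4 is the base peak.
P(M+4) = C(5,2) × 0.601^3 × 0.399^2 = 10 × 0.2170818 × 0.159201 = 0.345596 (base)
P(M+2) = C(5,1) × 0.601^4 × 0.399^1 = 5 × 0.13046616 × 0.3990 = 0.260280
Relative intensity = 0.260280 / 0.345596 × 100 = 75.3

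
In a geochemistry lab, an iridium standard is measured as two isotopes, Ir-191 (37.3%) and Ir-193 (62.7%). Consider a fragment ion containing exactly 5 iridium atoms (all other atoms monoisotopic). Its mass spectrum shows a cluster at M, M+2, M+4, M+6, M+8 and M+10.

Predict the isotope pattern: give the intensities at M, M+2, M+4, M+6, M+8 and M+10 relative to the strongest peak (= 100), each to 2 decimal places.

Each Ir atom is independently Ir-191 (p = 0.373) or Ir-193 (q = 0.627); the cluster is the binomial expansion (p + q)^5.
P(M) = 0.373^5 = 0.007220
P(M+2) = 5 × 0.373^4 × 0.627^1 = 0.060684
P(M+4) = 10 × 0.373^3 × 0.627^2 = 0.204015
P(M+6) = 10 × 0.373^2 × 0.627^3 = 0.342942
P(M+8) = 5 × 0.373^1 × 0.627^4 = 0.288237
P(M+10) = 0.627^5 = 0.096903
The M+6 peak is largest (0.342942); scaling to 100 gives 2.11 : 17.70 : 59.49 : 100.00 : 84.05 : 28.26.

2.11 : 17.70 : 59.49 : 100.00 : 84.05 : 28.26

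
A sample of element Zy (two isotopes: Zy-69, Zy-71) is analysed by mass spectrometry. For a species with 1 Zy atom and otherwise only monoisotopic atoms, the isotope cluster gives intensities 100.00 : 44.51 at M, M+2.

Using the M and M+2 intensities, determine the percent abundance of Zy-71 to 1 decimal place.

If p is the fraction of Zy that is Zy-69, then I(M+2)/I(M) = [C(1,1)·p^0·(1−p)] / p^1 = 1·(1−p)/p = 44.51/100.00 = 0.4451
(1−p)/p = 0.4451/1 = 0.4451  ⇒  p = 1/(1 + 0.4451) = 0.6920
Zy-69: 69.2%, Zy-71: 30.8%.

30.8%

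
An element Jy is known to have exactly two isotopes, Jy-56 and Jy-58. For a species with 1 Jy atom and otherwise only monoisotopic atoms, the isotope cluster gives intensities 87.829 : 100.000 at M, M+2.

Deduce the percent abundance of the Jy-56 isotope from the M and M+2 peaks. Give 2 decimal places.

Write p for the Jy-56 fraction. I(M+2)/I(M) = [C(1,1)·p^0·(1−p)] / p^1 = 1·(1−p)/p = 100.000/87.829 = 1.1386
(1−p)/p = 1.1386/1 = 1.1386  ⇒  p = 1/(1 + 1.1386) = 0.4676
Jy-56: 46.76%, Jy-58: 53.24%.

46.76%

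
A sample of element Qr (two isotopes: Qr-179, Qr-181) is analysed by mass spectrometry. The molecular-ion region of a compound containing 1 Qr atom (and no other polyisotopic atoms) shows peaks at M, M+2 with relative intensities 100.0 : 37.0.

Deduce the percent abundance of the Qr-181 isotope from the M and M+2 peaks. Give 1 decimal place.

27.0%

If p is the fraction of Qr that is Qr-179, then I(M+2)/I(M) = [C(1,1)·p^0·(1−p)] / p^1 = 1·(1−p)/p = 37.0/100.0 = 0.3700
(1−p)/p = 0.3700/1 = 0.3700  ⇒  p = 1/(1 + 0.3700) = 0.7299
Qr-179: 73.0%, Qr-181: 27.0%.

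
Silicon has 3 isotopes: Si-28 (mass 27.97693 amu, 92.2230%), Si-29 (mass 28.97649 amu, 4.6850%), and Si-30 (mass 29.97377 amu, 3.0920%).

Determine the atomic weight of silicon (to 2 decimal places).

28.09 amu

Average mass = Σ (abundance × isotope mass) = 0.922230 × 27.97693 + 0.046850 × 28.97649 + 0.030920 × 29.97377
= 25.801164 + 1.357549 + 0.926789 = 28.085502 amu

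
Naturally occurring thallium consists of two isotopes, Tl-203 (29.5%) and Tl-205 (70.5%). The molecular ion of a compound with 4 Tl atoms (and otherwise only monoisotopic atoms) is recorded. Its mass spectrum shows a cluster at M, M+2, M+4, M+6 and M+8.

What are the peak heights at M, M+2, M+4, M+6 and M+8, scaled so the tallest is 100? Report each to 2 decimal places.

1.83 : 17.51 : 62.77 : 100.00 : 59.75

The 4 Tl atoms are independent, so intensities follow the terms of (0.295 + 0.705)^4.
P(M) = 0.295^4 = 0.007573
P(M+2) = 4 × 0.295^3 × 0.705^1 = 0.072396
P(M+4) = 6 × 0.295^2 × 0.705^2 = 0.259522
P(M+6) = 4 × 0.295^1 × 0.705^3 = 0.413475
P(M+8) = 0.705^4 = 0.247034
The M+6 peak is largest (0.413475); scaling to 100 gives 1.83 : 17.51 : 62.77 : 100.00 : 59.75.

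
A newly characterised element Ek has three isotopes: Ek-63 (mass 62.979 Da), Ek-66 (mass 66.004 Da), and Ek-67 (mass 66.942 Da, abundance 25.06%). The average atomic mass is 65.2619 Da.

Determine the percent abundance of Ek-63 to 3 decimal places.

Let x and y be the fractions of Ek-63 and Ek-66. Then x + y = 1 − 0.2506 = 0.7494 and 62.979x + 66.004y = 65.2619 − 0.2506×66.942 = 48.4862348.
Substituting: 62.979x + 66.004(0.7494 − x) = 48.4862348
(62.979 − 66.004)x = -0.9771628  ⇒  x = 0.32303, y = 0.42637
Ek-63: 32.303%, Ek-66: 42.637%.

32.303%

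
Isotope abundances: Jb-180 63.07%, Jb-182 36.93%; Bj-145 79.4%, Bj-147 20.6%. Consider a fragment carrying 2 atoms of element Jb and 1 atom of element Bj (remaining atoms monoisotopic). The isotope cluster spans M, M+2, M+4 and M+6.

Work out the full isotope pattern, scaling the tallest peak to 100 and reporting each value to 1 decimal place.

Element Jb pattern (n=2): 0.39778249 : 0.46583502 : 0.13638249
Element Bj pattern (n=1): 0.7940 : 0.2060
Convolve the two distributions (both contribute in 2-u steps):
  M: 0.39778249×0.7940 = 0.315839
  M+2: 0.39778249×0.2060 + 0.46583502×0.7940 = 0.451816
  M+4: 0.46583502×0.2060 + 0.13638249×0.7940 = 0.204250
  M+6: 0.13638249×0.2060 = 0.028095
Scale to base peak (0.451816) = 100: 69.9 : 100.0 : 45.2 : 6.2

69.9 : 100.0 : 45.2 : 6.2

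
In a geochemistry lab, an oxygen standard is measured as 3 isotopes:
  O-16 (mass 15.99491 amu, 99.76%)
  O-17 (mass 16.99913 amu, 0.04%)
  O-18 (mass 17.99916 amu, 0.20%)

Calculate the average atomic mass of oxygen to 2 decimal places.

Weight each isotope mass by its fractional abundance: 0.9976 × 15.99491 + 0.0004 × 16.99913 + 0.0020 × 17.99916
= 15.956522 + 0.006800 + 0.035998 = 15.999320 amu

16.00 amu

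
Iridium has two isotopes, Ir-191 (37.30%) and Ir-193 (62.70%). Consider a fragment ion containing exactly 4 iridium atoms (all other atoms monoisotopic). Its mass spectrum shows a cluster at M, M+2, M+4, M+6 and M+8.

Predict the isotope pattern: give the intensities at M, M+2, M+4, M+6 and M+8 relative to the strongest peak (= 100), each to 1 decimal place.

5.3 : 35.4 : 89.2 : 100.0 : 42.0

Expanding (0.3730 + 0.6270)^4:
P(M) = 0.3730^4 = 0.019357
P(M+2) = 4 × 0.3730^3 × 0.6270^1 = 0.130153
P(M+4) = 6 × 0.3730^2 × 0.6270^2 = 0.328174
P(M+6) = 4 × 0.3730^1 × 0.6270^3 = 0.367766
P(M+8) = 0.6270^4 = 0.154550
The M+6 peak is largest (0.367766); scaling to 100 gives 5.3 : 35.4 : 89.2 : 100.0 : 42.0.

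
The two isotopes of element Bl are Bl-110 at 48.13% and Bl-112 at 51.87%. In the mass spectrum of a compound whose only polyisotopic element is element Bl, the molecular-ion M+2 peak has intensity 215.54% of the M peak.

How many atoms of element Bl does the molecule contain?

With n Bl atoms, P(M+2)/P(M) = C(n,1)·p^(n−1)q / p^n = n·q/p = n · 0.5187/0.4813.
n = 2.1554 × 0.4813/0.5187 = 2.00 ≈ 2

2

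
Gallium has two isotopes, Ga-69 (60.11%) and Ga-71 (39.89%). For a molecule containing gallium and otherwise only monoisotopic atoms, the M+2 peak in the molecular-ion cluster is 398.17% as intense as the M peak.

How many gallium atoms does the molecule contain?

With n Ga atoms, P(M+2)/P(M) = C(n,1)·p^(n−1)q / p^n = n·q/p = n · 0.3989/0.6011.
n = 3.9817 × 0.6011/0.3989 = 6.00 ≈ 6

6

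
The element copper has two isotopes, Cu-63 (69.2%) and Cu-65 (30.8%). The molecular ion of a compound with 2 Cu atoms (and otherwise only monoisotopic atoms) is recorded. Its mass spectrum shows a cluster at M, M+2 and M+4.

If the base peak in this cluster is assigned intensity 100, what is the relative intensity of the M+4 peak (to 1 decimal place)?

19.8

Term probabilities: M 0.4789, M+2 0.4263, M+4 0.0949. Base peak = M.
P(M) = C(2,0) × 0.692^2 × 0.308^0 = 1 × 0.478864 × 1.0000 = 0.478864 (base)
P(M+4) = C(2,2) × 0.692^0 × 0.308^2 = 1 × 1.0000 × 0.094864 = 0.094864
Relative intensity = 0.094864 / 0.478864 × 100 = 19.8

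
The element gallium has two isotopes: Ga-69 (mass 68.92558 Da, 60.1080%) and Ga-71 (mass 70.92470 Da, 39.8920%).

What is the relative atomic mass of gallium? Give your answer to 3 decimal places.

Weight each isotope mass by its fractional abundance: 0.601080 × 68.92558 + 0.398920 × 70.92470
= 41.429788 + 28.293281 = 69.723069 Da

69.723 Da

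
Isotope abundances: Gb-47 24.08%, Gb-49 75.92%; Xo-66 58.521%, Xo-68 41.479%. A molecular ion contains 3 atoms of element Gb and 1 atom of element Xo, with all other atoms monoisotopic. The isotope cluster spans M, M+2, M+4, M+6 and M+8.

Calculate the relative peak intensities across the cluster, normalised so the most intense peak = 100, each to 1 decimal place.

1.9 : 19.4 : 69.6 : 100.0 : 42.3

Element Gb pattern (n=3): 0.0139627 : 0.13206582 : 0.41638026 : 0.43759122
Element Xo pattern (n=1): 0.58521 : 0.41479
Convolve the two distributions (both contribute in 2-u steps):
  M: 0.0139627×0.58521 = 0.008171
  M+2: 0.0139627×0.41479 + 0.13206582×0.58521 = 0.083078
  M+4: 0.13206582×0.41479 + 0.41638026×0.58521 = 0.298449
  M+6: 0.41638026×0.41479 + 0.43759122×0.58521 = 0.428793
  M+8: 0.43759122×0.41479 = 0.181508
Scale to base peak (0.428793) = 100: 1.9 : 19.4 : 69.6 : 100.0 : 42.3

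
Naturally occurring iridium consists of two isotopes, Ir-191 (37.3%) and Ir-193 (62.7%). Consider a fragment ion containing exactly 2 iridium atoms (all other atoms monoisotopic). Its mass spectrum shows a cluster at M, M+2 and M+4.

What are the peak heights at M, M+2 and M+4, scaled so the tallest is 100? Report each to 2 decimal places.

Expanding (0.373 + 0.627)^2:
P(M) = 0.373^2 = 0.139129
P(M+2) = 2 × 0.373^1 × 0.627^1 = 0.467742
P(M+4) = 0.627^2 = 0.393129
The M+2 peak is largest (0.467742); scaling to 100 gives 29.74 : 100.00 : 84.05.

29.74 : 100.00 : 84.05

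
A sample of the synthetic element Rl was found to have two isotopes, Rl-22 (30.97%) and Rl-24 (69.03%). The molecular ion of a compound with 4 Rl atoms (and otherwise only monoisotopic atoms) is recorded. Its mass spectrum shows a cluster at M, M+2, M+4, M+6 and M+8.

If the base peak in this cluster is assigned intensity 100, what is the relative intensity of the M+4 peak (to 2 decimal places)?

67.30

Binomial terms of (0.3097 + 0.6903)^4: M 0.0092, M+2 0.0820, M+4 0.2742, M+6 0.4075, M+8 0.2271 → M+6 is the base peak.
P(M+6) = C(4,3) × 0.3097^1 × 0.6903^3 = 4 × 0.3097 × 0.32893768 = 0.407488 (base)
P(M+4) = C(4,2) × 0.3097^2 × 0.6903^2 = 6 × 0.09591409 × 0.47651409 = 0.274226
Relative intensity = 0.274226 / 0.407488 × 100 = 67.30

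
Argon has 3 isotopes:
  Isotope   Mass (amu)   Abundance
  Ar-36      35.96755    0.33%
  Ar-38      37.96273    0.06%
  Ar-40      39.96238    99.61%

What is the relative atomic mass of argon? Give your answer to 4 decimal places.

39.9480 amu

Weight each isotope mass by its fractional abundance: 0.0033 × 35.96755 + 0.0006 × 37.96273 + 0.9961 × 39.96238
= 0.118693 + 0.022778 + 39.806527 = 39.947998 amu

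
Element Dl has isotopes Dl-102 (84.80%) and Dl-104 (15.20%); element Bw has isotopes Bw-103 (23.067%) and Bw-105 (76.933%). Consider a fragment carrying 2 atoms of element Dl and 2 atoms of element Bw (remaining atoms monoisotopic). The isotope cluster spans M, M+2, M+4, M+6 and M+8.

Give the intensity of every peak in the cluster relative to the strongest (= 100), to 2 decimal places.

7.38 : 51.89 : 100.00 : 31.02 : 2.64

Element Dl pattern (n=2): 0.719104 : 0.257792 : 0.023104
Element Bw pattern (n=2): 0.05320865 : 0.3549227 : 0.59186865
Convolve the two distributions (both contribute in 2-u steps):
  M: 0.719104×0.05320865 = 0.038263
  M+2: 0.719104×0.3549227 + 0.257792×0.05320865 = 0.268943
  M+4: 0.719104×0.59186865 + 0.257792×0.3549227 + 0.023104×0.05320865 = 0.518341
  M+6: 0.257792×0.59186865 + 0.023104×0.3549227 = 0.160779
  M+8: 0.023104×0.59186865 = 0.013675
Scale to base peak (0.518341) = 100: 7.38 : 51.89 : 100.00 : 31.02 : 2.64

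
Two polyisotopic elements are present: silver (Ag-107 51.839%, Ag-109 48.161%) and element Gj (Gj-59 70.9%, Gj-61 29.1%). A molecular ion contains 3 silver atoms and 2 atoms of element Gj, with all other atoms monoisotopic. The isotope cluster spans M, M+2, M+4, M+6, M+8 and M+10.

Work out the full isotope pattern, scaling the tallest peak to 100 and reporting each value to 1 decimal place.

19.8 : 71.5 : 100.0 : 67.3 : 21.7 : 2.7

Silver pattern (n=3): 0.13930601 : 0.38826655 : 0.36071887 : 0.11170857
Element Gj pattern (n=2): 0.502681 : 0.412638 : 0.084681
Convolve the two distributions (both contribute in 2-u steps):
  M: 0.13930601×0.502681 = 0.070026
  M+2: 0.13930601×0.412638 + 0.38826655×0.502681 = 0.252657
  M+4: 0.13930601×0.084681 + 0.38826655×0.412638 + 0.36071887×0.502681 = 0.353337
  M+6: 0.38826655×0.084681 + 0.36071887×0.412638 + 0.11170857×0.502681 = 0.237879
  M+8: 0.36071887×0.084681 + 0.11170857×0.412638 = 0.076641
  M+10: 0.11170857×0.084681 = 0.009460
Scale to base peak (0.353337) = 100: 19.8 : 71.5 : 100.0 : 67.3 : 21.7 : 2.7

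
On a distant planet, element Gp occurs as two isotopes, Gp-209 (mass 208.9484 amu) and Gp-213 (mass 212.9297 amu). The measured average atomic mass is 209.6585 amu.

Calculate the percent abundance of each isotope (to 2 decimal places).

Let x be the fractional abundance of Gp-209; then Gp-213 has abundance 1 − x.
208.9484·x + 212.9297·(1 − x) = 209.6585
(208.9484 − 212.9297)·x = 209.6585 − 212.9297
x = -3.2712 / -3.9813 = 0.82164 → 82.16% Gp-209, 17.84% Gp-213.

Gp-209: 82.16%, Gp-213: 17.84%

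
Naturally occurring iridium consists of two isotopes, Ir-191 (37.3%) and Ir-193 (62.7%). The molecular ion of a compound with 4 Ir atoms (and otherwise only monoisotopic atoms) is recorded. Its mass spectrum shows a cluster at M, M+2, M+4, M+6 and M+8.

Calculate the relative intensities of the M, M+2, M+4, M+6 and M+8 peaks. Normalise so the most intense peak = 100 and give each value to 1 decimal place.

5.3 : 35.4 : 89.2 : 100.0 : 42.0

The 4 Ir atoms are independent, so intensities follow the terms of (0.373 + 0.627)^4.
P(M) = 0.373^4 = 0.019357
P(M+2) = 4 × 0.373^3 × 0.627^1 = 0.130153
P(M+4) = 6 × 0.373^2 × 0.627^2 = 0.328174
P(M+6) = 4 × 0.373^1 × 0.627^3 = 0.367766
P(M+8) = 0.627^4 = 0.154550
The M+6 peak is largest (0.367766); scaling to 100 gives 5.3 : 35.4 : 89.2 : 100.0 : 42.0.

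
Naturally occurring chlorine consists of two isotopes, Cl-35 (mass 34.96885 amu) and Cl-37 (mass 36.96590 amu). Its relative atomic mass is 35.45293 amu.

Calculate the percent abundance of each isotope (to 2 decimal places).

Cl-35: 75.76%, Cl-37: 24.24%

With x = fraction of Cl-35 (so Cl-37 is 1 − x):
34.96885·x + 36.96590·(1 − x) = 35.45293
(34.96885 − 36.96590)·x = 35.45293 − 36.96590
x = -1.51297 / -1.99705 = 0.75760 → 75.76% Cl-35, 24.24% Cl-37.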